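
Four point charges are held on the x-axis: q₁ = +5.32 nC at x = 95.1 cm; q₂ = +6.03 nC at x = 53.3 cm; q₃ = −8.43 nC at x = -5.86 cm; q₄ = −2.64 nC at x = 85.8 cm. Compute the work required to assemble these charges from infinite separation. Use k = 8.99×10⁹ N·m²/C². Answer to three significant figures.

The work to assemble the configuration equals its total potential energy, U = Σ kqᵢqⱼ/rᵢⱼ over all pairs.
Pair separations: r₁₂ = 0.418 m, r₁₃ = 1.01 m, r₁₄ = 0.0930 m, r₂₃ = 0.592 m, r₂₄ = 0.325 m, r₃₄ = 0.917 m.
Summing all 6 pair terms gives U = -2.06×10⁻⁶ J.

-2.06×10⁻⁶ J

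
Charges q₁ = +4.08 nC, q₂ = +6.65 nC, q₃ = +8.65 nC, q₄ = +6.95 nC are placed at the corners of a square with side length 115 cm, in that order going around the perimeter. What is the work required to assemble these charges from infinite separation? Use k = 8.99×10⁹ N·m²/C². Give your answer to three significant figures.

1.80×10⁻⁶ J

The work to assemble the configuration equals its total potential energy, U = Σ kqᵢqⱼ/rᵢⱼ over all pairs.
The four side pairs have separation 1.15 m and the two diagonal pairs 1.63 m.
Summing all 6 pair terms gives U = 1.80×10⁻⁶ J.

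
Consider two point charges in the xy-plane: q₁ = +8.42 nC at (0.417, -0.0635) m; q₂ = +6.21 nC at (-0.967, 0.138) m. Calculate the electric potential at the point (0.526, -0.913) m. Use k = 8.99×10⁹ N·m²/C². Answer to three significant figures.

119 V

Electric potential is a scalar, so the contributions from each charge add algebraically: V = Σ kqᵢ/rᵢ.
Distances from the field point to each charge: r₁ = 0.856 m, r₂ = 1.83 m.
V = k[(8.42×10⁻⁹)/(0.856) + (6.21×10⁻⁹)/(1.83)] = 119 V.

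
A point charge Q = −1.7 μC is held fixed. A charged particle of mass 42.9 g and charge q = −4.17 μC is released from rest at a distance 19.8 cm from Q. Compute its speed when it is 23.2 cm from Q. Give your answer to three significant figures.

Only the electrostatic force acts, so mechanical energy is conserved: ½mv² = U₁ − U₂ = kQq(1/r₁ − 1/r₂).
U₁ − U₂ = (8.99×10⁹ N·m²/C²)(-1.70×10⁻⁶ C)(-4.17×10⁻⁶ C)(1/0.198 − 1/0.232) = 0.0472 J.
v = √(2·0.0472/0.0429) = 1.48 m/s.

1.48 m/s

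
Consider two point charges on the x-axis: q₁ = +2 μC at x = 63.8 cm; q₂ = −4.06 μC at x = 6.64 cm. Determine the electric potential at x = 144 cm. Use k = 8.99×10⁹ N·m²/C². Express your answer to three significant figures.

Electric potential is a scalar, so the contributions from each charge add algebraically: V = Σ kqᵢ/rᵢ.
Distances from the field point to each charge: r₁ = 0.802 m, r₂ = 1.37 m.
V = k[(2.00×10⁻⁶)/(0.802) + (-4.06×10⁻⁶)/(1.37)] = -4150 V.

-4150 V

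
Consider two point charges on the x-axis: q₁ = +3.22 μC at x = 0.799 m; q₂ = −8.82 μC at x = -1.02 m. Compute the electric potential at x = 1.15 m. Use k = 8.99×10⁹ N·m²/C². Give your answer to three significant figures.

4.59×10⁴ V

The total potential is the scalar sum of each charge's contribution, V = Σ kqᵢ/rᵢ.
Distances from the field point to each charge: r₁ = 0.351 m, r₂ = 2.17 m.
V = k[(3.22×10⁻⁶)/(0.351) + (-8.82×10⁻⁶)/(2.17)] = 4.59×10⁴ V.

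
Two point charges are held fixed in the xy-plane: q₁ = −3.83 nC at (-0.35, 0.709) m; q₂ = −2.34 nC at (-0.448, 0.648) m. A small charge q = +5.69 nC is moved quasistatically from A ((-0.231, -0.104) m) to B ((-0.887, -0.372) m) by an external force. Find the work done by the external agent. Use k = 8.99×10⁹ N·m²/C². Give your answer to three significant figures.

1.21×10⁻⁷ J

For quasistatic motion the external work equals the change in potential energy: W_ext = qΔV = q(V_B − V_A).
At A: distances to the source charges are 0.822 m, 0.783 m; V_A = Σ kqᵢ/rᵢ = -68.8 V.
At B: distances to the source charges are 1.21 m, 1.11 m; V_B = Σ kqᵢ/rᵢ = -47.5 V.
ΔV = V_B − V_A = 21.3 V.
W_ext = qΔV = (5.69×10⁻⁹ C)(21.3 V) = 1.21×10⁻⁷ J.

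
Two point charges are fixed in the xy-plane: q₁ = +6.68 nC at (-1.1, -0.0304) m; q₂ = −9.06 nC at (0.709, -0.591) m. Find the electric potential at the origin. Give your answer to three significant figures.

The total potential is the scalar sum of each charge's contribution, V = Σ kqᵢ/rᵢ.
Distances from the field point to each charge: r₁ = 1.10 m, r₂ = 0.923 m.
V = k[(6.68×10⁻⁹)/(1.10) + (-9.06×10⁻⁹)/(0.923)] = -33.7 V.

-33.7 V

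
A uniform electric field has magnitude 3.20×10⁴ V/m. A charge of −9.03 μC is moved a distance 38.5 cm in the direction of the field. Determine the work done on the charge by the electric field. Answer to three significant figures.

-0.111 J

The potential change for a displacement 38.5 cm in the direction of the field is ΔV = −Ed = -1.23×10⁴ V.
W_field = −qΔV = -0.111 J.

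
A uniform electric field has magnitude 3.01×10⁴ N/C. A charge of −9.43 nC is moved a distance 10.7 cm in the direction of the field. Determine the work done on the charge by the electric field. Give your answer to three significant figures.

-3.04×10⁻⁵ J

The potential change for a displacement 10.7 cm in the direction of the field is ΔV = −Ed = -3220 V.
W_field = −qΔV = -3.04×10⁻⁵ J.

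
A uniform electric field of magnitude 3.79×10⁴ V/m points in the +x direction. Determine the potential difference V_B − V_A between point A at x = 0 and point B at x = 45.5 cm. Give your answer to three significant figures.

-1.72×10⁴ V

In a uniform field, potential decreases in the direction of E: V_B − V_A = −E·Δx.
V_B − V_A = −(3.79×10⁴ V/m)(0.455 m) = -1.72×10⁴ V.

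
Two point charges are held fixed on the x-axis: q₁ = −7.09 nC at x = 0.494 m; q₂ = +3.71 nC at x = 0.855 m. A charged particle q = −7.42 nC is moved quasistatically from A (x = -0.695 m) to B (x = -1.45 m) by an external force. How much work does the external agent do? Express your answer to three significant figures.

For quasistatic motion the external work equals the change in potential energy: W_ext = qΔV = q(V_B − V_A).
At A: distances to the source charges are 1.19 m, 1.55 m; V_A = Σ kqᵢ/rᵢ = -32.1 V.
At B: distances to the source charges are 1.94 m, 2.30 m; V_B = Σ kqᵢ/rᵢ = -18.3 V.
ΔV = V_B − V_A = 13.8 V.
W_ext = qΔV = (-7.42×10⁻⁹ C)(13.8 V) = -1.02×10⁻⁷ J.

-1.02×10⁻⁷ J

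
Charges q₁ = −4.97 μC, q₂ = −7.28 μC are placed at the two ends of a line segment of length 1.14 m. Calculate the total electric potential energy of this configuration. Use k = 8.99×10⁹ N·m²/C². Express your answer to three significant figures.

0.285 J

The work to assemble the configuration equals its total potential energy, U = Σ kqᵢqⱼ/rᵢⱼ over all pairs.
The separation is r = 1.14 m.
U = (0.285) = 0.285 J.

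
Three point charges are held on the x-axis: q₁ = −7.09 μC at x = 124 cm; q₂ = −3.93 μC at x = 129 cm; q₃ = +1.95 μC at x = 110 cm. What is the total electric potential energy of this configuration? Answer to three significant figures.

The assembly work is the sum of pairwise potential energies, U = Σ_{i<j} kqᵢqⱼ/rᵢⱼ.
Pair separations: r₁₂ = 0.0500 m, r₁₃ = 0.140 m, r₂₃ = 0.190 m.
U = (5.01) + (-0.888) + (-0.363) = 3.76 J.

3.76 J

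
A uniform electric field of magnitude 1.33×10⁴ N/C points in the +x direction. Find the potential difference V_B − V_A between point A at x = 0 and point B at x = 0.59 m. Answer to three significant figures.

-7850 V

In a uniform field, potential decreases in the direction of E: V_B − V_A = −E·Δx.
V_B − V_A = −(1.33×10⁴ V/m)(0.590 m) = -7850 V.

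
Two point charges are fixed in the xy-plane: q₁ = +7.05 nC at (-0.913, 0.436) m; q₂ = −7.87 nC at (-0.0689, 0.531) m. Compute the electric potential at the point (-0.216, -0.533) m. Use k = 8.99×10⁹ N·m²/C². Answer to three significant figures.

-12.8 V

The total potential is the scalar sum of each charge's contribution, V = Σ kqᵢ/rᵢ.
Distances from the field point to each charge: r₁ = 1.19 m, r₂ = 1.07 m.
V = k[(7.05×10⁻⁹)/(1.19) + (-7.87×10⁻⁹)/(1.07)] = -12.8 V.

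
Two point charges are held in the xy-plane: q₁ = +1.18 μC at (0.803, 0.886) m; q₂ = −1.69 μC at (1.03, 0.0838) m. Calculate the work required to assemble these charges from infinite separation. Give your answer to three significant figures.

-0.0215 J

The assembly work is the sum of pairwise potential energies, U = Σ_{i<j} kqᵢqⱼ/rᵢⱼ.
Pair separations: r₁₂ = 0.834 m.
U = (-0.0215) = -0.0215 J.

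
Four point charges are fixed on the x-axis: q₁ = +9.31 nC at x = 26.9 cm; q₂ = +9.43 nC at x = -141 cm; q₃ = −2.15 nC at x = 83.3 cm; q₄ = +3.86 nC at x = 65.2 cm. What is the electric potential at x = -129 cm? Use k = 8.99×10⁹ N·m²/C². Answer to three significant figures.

Electric potential is a scalar, so the contributions from each charge add algebraically: V = Σ kqᵢ/rᵢ.
Distances from the field point to each charge: r₁ = 1.56 m, r₂ = 0.120 m, r₃ = 2.12 m, r₄ = 1.94 m.
V = k[(9.31×10⁻⁹)/(1.56) + (9.43×10⁻⁹)/(0.120) + (-2.15×10⁻⁹)/(2.12) + (3.86×10⁻⁹)/(1.94)] = 769 V.

769 V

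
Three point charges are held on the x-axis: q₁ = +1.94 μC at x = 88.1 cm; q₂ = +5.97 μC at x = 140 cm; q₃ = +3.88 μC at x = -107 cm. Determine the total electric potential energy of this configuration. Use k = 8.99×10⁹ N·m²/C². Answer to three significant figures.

0.320 J

The assembly work is the sum of pairwise potential energies, U = Σ_{i<j} kqᵢqⱼ/rᵢⱼ.
Pair separations: r₁₂ = 0.519 m, r₁₃ = 1.95 m, r₂₃ = 2.47 m.
U = (0.201) + (0.0347) + (0.0843) = 0.320 J.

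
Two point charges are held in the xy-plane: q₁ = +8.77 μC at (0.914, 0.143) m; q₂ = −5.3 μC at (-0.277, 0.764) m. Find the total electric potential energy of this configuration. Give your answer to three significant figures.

-0.311 J

The assembly work is the sum of pairwise potential energies, U = Σ_{i<j} kqᵢqⱼ/rᵢⱼ.
Pair separations: r₁₂ = 1.34 m.
U = (-0.311) = -0.311 J.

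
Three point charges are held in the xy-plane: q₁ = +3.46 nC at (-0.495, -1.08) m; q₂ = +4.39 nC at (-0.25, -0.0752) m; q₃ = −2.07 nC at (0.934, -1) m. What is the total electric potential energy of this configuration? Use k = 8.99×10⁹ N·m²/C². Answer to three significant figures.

The assembly work is the sum of pairwise potential energies, U = Σ_{i<j} kqᵢqⱼ/rᵢⱼ.
Pair separations: r₁₂ = 1.03 m, r₁₃ = 1.43 m, r₂₃ = 1.50 m.
U = (1.32×10⁻⁷) + (-4.50×10⁻⁸) + (-5.44×10⁻⁸) = 3.27×10⁻⁸ J.

3.27×10⁻⁸ J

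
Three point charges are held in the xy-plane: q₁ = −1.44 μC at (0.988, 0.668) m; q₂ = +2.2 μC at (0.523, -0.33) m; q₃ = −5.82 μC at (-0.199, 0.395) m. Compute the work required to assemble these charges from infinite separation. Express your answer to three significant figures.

The work to assemble the configuration equals its total potential energy, U = Σ kqᵢqⱼ/rᵢⱼ over all pairs.
Pair separations: r₁₂ = 1.10 m, r₁₃ = 1.22 m, r₂₃ = 1.02 m.
U = (-0.0259) + (0.0619) + (-0.112) = -0.0765 J.

-0.0765 J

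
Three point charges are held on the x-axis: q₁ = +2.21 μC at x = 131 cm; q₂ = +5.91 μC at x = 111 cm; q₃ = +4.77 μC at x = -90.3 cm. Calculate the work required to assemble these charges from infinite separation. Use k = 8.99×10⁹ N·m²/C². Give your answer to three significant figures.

The work to assemble the configuration equals its total potential energy, U = Σ kqᵢqⱼ/rᵢⱼ over all pairs.
Pair separations: r₁₂ = 0.200 m, r₁₃ = 2.21 m, r₂₃ = 2.01 m.
U = (0.587) + (0.0428) + (0.126) = 0.756 J.

0.756 J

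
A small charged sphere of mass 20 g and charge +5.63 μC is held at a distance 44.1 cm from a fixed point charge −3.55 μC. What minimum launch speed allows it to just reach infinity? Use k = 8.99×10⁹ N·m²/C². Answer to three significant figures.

To just escape, total mechanical energy must reach zero at infinity: ½mv²_min + U = 0, so ½mv²_min = −U = |kQq|/r.
|U| = |kQq|/r = (8.99×10⁹ N·m²/C²)(3.55×10⁻⁶)(5.63×10⁻⁶)/(0.441) = 0.407 J.
v_min = √(2|U|/m) = √(2·0.407/0.0200) = 6.38 m/s.

6.38 m/s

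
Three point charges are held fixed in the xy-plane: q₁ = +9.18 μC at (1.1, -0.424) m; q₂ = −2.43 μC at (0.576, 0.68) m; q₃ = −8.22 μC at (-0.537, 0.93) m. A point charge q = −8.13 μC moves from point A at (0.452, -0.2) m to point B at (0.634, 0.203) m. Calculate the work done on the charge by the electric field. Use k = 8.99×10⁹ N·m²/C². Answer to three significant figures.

The work done by the electric force is W_field = −ΔU = −q(V_B − V_A) = q(V_A − V_B).
At A: distances to the source charges are 0.686 m, 0.889 m, 1.50 m; V_A = Σ kqᵢ/rᵢ = 4.66×10⁴ V.
At B: distances to the source charges are 0.781 m, 0.481 m, 1.38 m; V_B = Σ kqᵢ/rᵢ = 6560 V.
ΔV = V_B − V_A = -4.00×10⁴ V.
W_field = −qΔV = −(-8.13×10⁻⁶ C)(-4.00×10⁴ V) = -0.325 J.

-0.325 J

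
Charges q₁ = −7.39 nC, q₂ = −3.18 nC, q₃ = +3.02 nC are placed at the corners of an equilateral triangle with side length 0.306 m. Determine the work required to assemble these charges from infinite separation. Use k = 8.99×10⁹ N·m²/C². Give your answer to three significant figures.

The assembly work is the sum of pairwise potential energies, U = Σ_{i<j} kqᵢqⱼ/rᵢⱼ.
All three pair separations equal the side length, 0.306 m.
U = (6.90×10⁻⁷) + (-6.56×10⁻⁷) + (-2.82×10⁻⁷) = -2.47×10⁻⁷ J.

-2.47×10⁻⁷ J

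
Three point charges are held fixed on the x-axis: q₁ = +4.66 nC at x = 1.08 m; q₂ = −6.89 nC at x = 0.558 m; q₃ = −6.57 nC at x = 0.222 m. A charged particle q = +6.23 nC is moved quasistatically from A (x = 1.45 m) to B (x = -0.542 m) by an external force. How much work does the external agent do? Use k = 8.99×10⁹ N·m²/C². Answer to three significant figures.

-6.45×10⁻⁷ J

For quasistatic motion the external work equals the change in potential energy: W_ext = qΔV = q(V_B − V_A).
At A: distances to the source charges are 0.370 m, 0.892 m, 1.23 m; V_A = Σ kqᵢ/rᵢ = -4.31 V.
At B: distances to the source charges are 1.62 m, 1.10 m, 0.764 m; V_B = Σ kqᵢ/rᵢ = -108 V.
ΔV = V_B − V_A = -103 V.
W_ext = qΔV = (6.23×10⁻⁹ C)(-103 V) = -6.45×10⁻⁷ J.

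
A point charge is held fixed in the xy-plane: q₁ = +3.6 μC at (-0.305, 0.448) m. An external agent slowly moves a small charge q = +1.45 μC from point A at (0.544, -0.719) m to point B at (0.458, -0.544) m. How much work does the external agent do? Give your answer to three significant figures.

4.98×10⁻³ J

For quasistatic motion the external work equals the change in potential energy: W_ext = qΔV = q(V_B − V_A).
At A: distance to the source charge is 1.44 m; V_A = kq₁/r = 2.24×10⁴ V.
At B: distance to the source charge is 1.25 m; V_B = kq₁/r = 2.59×10⁴ V.
ΔV = V_B − V_A = 3430 V.
W_ext = qΔV = (1.45×10⁻⁶ C)(3430 V) = 4.98×10⁻³ J.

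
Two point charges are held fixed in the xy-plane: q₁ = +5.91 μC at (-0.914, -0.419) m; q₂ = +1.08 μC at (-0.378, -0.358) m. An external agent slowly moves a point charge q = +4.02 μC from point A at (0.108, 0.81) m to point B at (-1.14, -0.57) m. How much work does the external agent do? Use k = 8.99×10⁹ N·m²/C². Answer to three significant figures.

0.671 J

For quasistatic motion the external work equals the change in potential energy: W_ext = qΔV = q(V_B − V_A).
At A: distances to the source charges are 1.60 m, 1.27 m; V_A = Σ kqᵢ/rᵢ = 4.09×10⁴ V.
At B: distances to the source charges are 0.272 m, 0.791 m; V_B = Σ kqᵢ/rᵢ = 2.08×10⁵ V.
ΔV = V_B − V_A = 1.67×10⁵ V.
W_ext = qΔV = (4.02×10⁻⁶ C)(1.67×10⁵ V) = 0.671 J.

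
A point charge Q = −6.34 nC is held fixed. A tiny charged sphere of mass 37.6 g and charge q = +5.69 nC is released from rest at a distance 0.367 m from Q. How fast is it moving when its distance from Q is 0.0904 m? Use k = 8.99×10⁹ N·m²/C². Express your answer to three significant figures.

0.0120 m/s

Only the electrostatic force acts, so mechanical energy is conserved: ½mv² = U₁ − U₂ = kQq(1/r₁ − 1/r₂).
U₁ − U₂ = (8.99×10⁹ N·m²/C²)(-6.34×10⁻⁹ C)(5.69×10⁻⁹ C)(1/0.367 − 1/0.0904) = 2.70×10⁻⁶ J.
v = √(2·2.70×10⁻⁶/0.0376) = 0.0120 m/s.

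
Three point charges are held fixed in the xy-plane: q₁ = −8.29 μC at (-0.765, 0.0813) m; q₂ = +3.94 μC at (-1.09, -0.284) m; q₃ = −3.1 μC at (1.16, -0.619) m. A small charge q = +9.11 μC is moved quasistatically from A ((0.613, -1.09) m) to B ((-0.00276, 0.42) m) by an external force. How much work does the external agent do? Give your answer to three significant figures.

-0.172 J

For quasistatic motion the external work equals the change in potential energy: W_ext = qΔV = q(V_B − V_A).
At A: distances to the source charges are 1.81 m, 1.88 m, 0.722 m; V_A = Σ kqᵢ/rᵢ = -6.10×10⁴ V.
At B: distances to the source charges are 0.834 m, 1.30 m, 1.56 m; V_B = Σ kqᵢ/rᵢ = -7.99×10⁴ V.
ΔV = V_B − V_A = -1.89×10⁴ V.
W_ext = qΔV = (9.11×10⁻⁶ C)(-1.89×10⁴ V) = -0.172 J.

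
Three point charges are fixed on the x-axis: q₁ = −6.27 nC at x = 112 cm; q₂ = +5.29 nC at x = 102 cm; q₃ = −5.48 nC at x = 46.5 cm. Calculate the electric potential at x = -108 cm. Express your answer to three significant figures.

-34.9 V

Electric potential is a scalar, so the contributions from each charge add algebraically: V = Σ kqᵢ/rᵢ.
Distances from the field point to each charge: r₁ = 2.20 m, r₂ = 2.10 m, r₃ = 1.55 m.
V = k[(-6.27×10⁻⁹)/(2.20) + (5.29×10⁻⁹)/(2.10) + (-5.48×10⁻⁹)/(1.55)] = -34.9 V.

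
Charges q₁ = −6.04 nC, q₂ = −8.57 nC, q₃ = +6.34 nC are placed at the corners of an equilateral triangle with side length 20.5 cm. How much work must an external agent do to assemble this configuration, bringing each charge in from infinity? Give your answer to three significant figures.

-1.79×10⁻⁶ J

The assembly work is the sum of pairwise potential energies, U = Σ_{i<j} kqᵢqⱼ/rᵢⱼ.
All three pair separations equal the side length, 0.205 m.
U = (2.27×10⁻⁶) + (-1.68×10⁻⁶) + (-2.38×10⁻⁶) = -1.79×10⁻⁶ J.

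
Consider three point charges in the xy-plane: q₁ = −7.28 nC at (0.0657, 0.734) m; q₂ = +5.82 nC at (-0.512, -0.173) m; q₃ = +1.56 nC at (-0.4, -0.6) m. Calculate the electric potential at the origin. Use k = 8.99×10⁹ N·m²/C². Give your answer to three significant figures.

The total potential is the scalar sum of each charge's contribution, V = Σ kqᵢ/rᵢ.
Distances from the field point to each charge: r₁ = 0.737 m, r₂ = 0.540 m, r₃ = 0.721 m.
V = k[(-7.28×10⁻⁹)/(0.737) + (5.82×10⁻⁹)/(0.540) + (1.56×10⁻⁹)/(0.721)] = 27.5 V.

27.5 V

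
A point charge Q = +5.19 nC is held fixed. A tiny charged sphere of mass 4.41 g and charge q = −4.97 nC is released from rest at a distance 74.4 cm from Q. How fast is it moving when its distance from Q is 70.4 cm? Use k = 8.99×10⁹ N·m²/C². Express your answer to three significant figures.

Only the electrostatic force acts, so mechanical energy is conserved: ½mv² = U₁ − U₂ = kQq(1/r₁ − 1/r₂).
U₁ − U₂ = (8.99×10⁹ N·m²/C²)(5.19×10⁻⁹ C)(-4.97×10⁻⁹ C)(1/0.744 − 1/0.704) = 1.77×10⁻⁸ J.
v = √(2·1.77×10⁻⁸/4.41×10⁻³) = 2.83×10⁻³ m/s.

2.83×10⁻³ m/s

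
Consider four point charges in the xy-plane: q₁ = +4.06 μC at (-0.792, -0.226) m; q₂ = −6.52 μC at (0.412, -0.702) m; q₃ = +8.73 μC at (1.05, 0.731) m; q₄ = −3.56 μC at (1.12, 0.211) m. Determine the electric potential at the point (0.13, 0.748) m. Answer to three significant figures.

4.44×10⁴ V

The total potential is the scalar sum of each charge's contribution, V = Σ kqᵢ/rᵢ.
Distances from the field point to each charge: r₁ = 1.34 m, r₂ = 1.48 m, r₃ = 0.920 m, r₄ = 1.13 m.
V = k[(4.06×10⁻⁶)/(1.34) + (-6.52×10⁻⁶)/(1.48) + (8.73×10⁻⁶)/(0.920) + (-3.56×10⁻⁶)/(1.13)] = 4.44×10⁴ V.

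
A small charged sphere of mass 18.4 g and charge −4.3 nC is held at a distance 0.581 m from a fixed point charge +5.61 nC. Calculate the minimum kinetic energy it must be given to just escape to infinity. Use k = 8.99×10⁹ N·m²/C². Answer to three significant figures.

To just escape, total mechanical energy must reach zero at infinity: ½mv²_min + U = 0, so ½mv²_min = −U = |kQq|/r.
|U| = |kQq|/r = (8.99×10⁹ N·m²/C²)(5.61×10⁻⁹)(4.30×10⁻⁹)/(0.581) = 3.73×10⁻⁷ J.

3.73×10⁻⁷ J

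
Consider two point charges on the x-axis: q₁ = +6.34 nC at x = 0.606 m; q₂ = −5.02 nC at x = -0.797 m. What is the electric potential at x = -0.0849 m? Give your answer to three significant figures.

Electric potential is a scalar, so the contributions from each charge add algebraically: V = Σ kqᵢ/rᵢ.
Distances from the field point to each charge: r₁ = 0.691 m, r₂ = 0.712 m.
V = k[(6.34×10⁻⁹)/(0.691) + (-5.02×10⁻⁹)/(0.712)] = 19.1 V.

19.1 V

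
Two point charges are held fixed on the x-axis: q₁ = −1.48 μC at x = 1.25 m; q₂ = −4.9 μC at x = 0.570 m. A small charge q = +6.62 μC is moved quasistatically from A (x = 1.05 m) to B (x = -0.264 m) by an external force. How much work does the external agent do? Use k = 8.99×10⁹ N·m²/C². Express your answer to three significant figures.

For quasistatic motion the external work equals the change in potential energy: W_ext = qΔV = q(V_B − V_A).
At A: distances to the source charges are 0.200 m, 0.480 m; V_A = Σ kqᵢ/rᵢ = -1.58×10⁵ V.
At B: distances to the source charges are 1.51 m, 0.834 m; V_B = Σ kqᵢ/rᵢ = -6.16×10⁴ V.
ΔV = V_B − V_A = 9.67×10⁴ V.
W_ext = qΔV = (6.62×10⁻⁶ C)(9.67×10⁴ V) = 0.640 J.

0.640 J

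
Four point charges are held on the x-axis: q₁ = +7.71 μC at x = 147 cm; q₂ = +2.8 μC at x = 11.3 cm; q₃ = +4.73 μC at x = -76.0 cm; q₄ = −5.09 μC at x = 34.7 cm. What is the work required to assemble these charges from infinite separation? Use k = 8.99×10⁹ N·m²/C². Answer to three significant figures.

The work to assemble the configuration equals its total potential energy, U = Σ kqᵢqⱼ/rᵢⱼ over all pairs.
Pair separations: r₁₂ = 1.36 m, r₁₃ = 2.23 m, r₁₄ = 1.12 m, r₂₃ = 0.873 m, r₂₄ = 0.234 m, r₃₄ = 1.11 m.
Summing all 6 pair terms gives U = -0.631 J.

-0.631 J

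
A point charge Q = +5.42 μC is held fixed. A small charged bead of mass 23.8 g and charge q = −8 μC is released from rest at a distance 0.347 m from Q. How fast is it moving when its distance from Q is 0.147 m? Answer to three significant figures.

Only the electrostatic force acts, so mechanical energy is conserved: ½mv² = U₁ − U₂ = kQq(1/r₁ − 1/r₂).
U₁ − U₂ = (8.99×10⁹ N·m²/C²)(5.42×10⁻⁶ C)(-8.00×10⁻⁶ C)(1/0.347 − 1/0.147) = 1.53 J.
v = √(2·1.53/0.0238) = 11.3 m/s.

11.3 m/s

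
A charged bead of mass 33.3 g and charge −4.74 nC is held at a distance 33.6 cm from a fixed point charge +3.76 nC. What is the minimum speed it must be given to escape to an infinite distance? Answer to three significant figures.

5.35×10⁻³ m/s

To just escape, total mechanical energy must reach zero at infinity: ½mv²_min + U = 0, so ½mv²_min = −U = |kQq|/r.
|U| = |kQq|/r = (8.99×10⁹ N·m²/C²)(3.76×10⁻⁹)(4.74×10⁻⁹)/(0.336) = 4.77×10⁻⁷ J.
v_min = √(2|U|/m) = √(2·4.77×10⁻⁷/0.0333) = 5.35×10⁻³ m/s.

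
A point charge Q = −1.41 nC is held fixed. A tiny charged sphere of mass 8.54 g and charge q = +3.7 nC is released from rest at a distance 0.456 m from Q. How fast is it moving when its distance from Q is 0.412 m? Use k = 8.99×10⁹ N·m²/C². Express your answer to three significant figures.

1.60×10⁻³ m/s

Only the electrostatic force acts, so mechanical energy is conserved: ½mv² = U₁ − U₂ = kQq(1/r₁ − 1/r₂).
U₁ − U₂ = (8.99×10⁹ N·m²/C²)(-1.41×10⁻⁹ C)(3.70×10⁻⁹ C)(1/0.456 − 1/0.412) = 1.10×10⁻⁸ J.
v = √(2·1.10×10⁻⁸/8.54×10⁻³) = 1.60×10⁻³ m/s.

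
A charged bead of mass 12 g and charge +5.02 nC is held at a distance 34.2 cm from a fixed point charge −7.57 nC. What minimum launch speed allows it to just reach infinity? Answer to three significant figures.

0.0129 m/s

To just escape, total mechanical energy must reach zero at infinity: ½mv²_min + U = 0, so ½mv²_min = −U = |kQq|/r.
|U| = |kQq|/r = (8.99×10⁹ N·m²/C²)(7.57×10⁻⁹)(5.02×10⁻⁹)/(0.342) = 9.99×10⁻⁷ J.
v_min = √(2|U|/m) = √(2·9.99×10⁻⁷/0.0120) = 0.0129 m/s.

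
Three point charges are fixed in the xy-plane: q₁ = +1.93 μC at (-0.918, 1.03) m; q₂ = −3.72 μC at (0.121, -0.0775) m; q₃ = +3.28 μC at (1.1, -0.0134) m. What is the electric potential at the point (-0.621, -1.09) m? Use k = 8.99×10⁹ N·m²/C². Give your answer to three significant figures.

The total potential is the scalar sum of each charge's contribution, V = Σ kqᵢ/rᵢ.
Distances from the field point to each charge: r₁ = 2.14 m, r₂ = 1.26 m, r₃ = 2.03 m.
V = k[(1.93×10⁻⁶)/(2.14) + (-3.72×10⁻⁶)/(1.26) + (3.28×10⁻⁶)/(2.03)] = -4010 V.

-4010 V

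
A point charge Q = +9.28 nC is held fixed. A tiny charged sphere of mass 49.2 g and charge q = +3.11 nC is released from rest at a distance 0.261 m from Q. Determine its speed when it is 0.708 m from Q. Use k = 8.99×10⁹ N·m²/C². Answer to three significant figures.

5.05×10⁻³ m/s

Only the electrostatic force acts, so mechanical energy is conserved: ½mv² = U₁ − U₂ = kQq(1/r₁ − 1/r₂).
U₁ − U₂ = (8.99×10⁹ N·m²/C²)(9.28×10⁻⁹ C)(3.11×10⁻⁹ C)(1/0.261 − 1/0.708) = 6.28×10⁻⁷ J.
v = √(2·6.28×10⁻⁷/0.0492) = 5.05×10⁻³ m/s.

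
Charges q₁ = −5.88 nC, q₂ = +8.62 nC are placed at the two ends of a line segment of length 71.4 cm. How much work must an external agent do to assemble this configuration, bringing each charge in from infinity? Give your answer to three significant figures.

The work to assemble the configuration equals its total potential energy, U = Σ kqᵢqⱼ/rᵢⱼ over all pairs.
The separation is r = 0.714 m.
U = (-6.38×10⁻⁷) = -6.38×10⁻⁷ J.

-6.38×10⁻⁷ J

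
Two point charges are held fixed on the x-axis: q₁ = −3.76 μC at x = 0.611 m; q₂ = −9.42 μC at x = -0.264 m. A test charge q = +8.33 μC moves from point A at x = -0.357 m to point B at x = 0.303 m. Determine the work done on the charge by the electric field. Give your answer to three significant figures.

-5.72 J

The work done by the electric force is W_field = −ΔU = −q(V_B − V_A) = q(V_A − V_B).
At A: distances to the source charges are 0.968 m, 0.0930 m; V_A = Σ kqᵢ/rᵢ = -9.46×10⁵ V.
At B: distances to the source charges are 0.308 m, 0.567 m; V_B = Σ kqᵢ/rᵢ = -2.59×10⁵ V.
ΔV = V_B − V_A = 6.86×10⁵ V.
W_field = −qΔV = −(8.33×10⁻⁶ C)(6.86×10⁵ V) = -5.72 J.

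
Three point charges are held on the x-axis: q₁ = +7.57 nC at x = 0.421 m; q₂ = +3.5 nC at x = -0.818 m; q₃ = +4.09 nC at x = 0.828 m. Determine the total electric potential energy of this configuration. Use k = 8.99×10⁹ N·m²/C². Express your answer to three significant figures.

9.54×10⁻⁷ J

The assembly work is the sum of pairwise potential energies, U = Σ_{i<j} kqᵢqⱼ/rᵢⱼ.
Pair separations: r₁₂ = 1.24 m, r₁₃ = 0.407 m, r₂₃ = 1.65 m.
U = (1.92×10⁻⁷) + (6.84×10⁻⁷) + (7.82×10⁻⁸) = 9.54×10⁻⁷ J.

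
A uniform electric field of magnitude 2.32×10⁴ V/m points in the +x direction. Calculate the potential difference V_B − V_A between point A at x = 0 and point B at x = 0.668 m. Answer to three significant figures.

-1.55×10⁴ V

In a uniform field, potential decreases in the direction of E: V_B − V_A = −E·Δx.
V_B − V_A = −(2.32×10⁴ V/m)(0.668 m) = -1.55×10⁴ V.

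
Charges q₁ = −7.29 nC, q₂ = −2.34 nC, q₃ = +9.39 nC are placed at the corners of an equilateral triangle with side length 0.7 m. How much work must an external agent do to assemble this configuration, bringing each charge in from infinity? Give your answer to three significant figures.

-9.42×10⁻⁷ J

The work to assemble the configuration equals its total potential energy, U = Σ kqᵢqⱼ/rᵢⱼ over all pairs.
All three pair separations equal the side length, 0.700 m.
U = (2.19×10⁻⁷) + (-8.79×10⁻⁷) + (-2.82×10⁻⁷) = -9.42×10⁻⁷ J.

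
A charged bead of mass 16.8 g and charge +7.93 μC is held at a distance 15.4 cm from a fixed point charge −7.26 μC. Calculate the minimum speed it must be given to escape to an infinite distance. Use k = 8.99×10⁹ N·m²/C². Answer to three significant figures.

To just escape, total mechanical energy must reach zero at infinity: ½mv²_min + U = 0, so ½mv²_min = −U = |kQq|/r.
|U| = |kQq|/r = (8.99×10⁹ N·m²/C²)(7.26×10⁻⁶)(7.93×10⁻⁶)/(0.154) = 3.36 J.
v_min = √(2|U|/m) = √(2·3.36/0.0168) = 20.0 m/s.

20.0 m/s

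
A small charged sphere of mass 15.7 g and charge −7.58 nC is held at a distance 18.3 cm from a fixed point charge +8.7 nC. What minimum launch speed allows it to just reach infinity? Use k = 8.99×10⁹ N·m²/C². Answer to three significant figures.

0.0203 m/s

To just escape, total mechanical energy must reach zero at infinity: ½mv²_min + U = 0, so ½mv²_min = −U = |kQq|/r.
|U| = |kQq|/r = (8.99×10⁹ N·m²/C²)(8.70×10⁻⁹)(7.58×10⁻⁹)/(0.183) = 3.24×10⁻⁶ J.
v_min = √(2|U|/m) = √(2·3.24×10⁻⁶/0.0157) = 0.0203 m/s.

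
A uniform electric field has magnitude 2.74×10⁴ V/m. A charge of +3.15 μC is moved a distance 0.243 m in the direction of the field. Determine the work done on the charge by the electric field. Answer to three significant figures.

0.0210 J

The potential change for a displacement 0.243 m in the direction of the field is ΔV = −Ed = -6660 V.
W_field = −qΔV = 0.0210 J.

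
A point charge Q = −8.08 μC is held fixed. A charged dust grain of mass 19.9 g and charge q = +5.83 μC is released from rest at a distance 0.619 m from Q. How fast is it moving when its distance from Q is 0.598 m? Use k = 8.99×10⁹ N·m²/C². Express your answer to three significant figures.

Only the electrostatic force acts, so mechanical energy is conserved: ½mv² = U₁ − U₂ = kQq(1/r₁ − 1/r₂).
U₁ − U₂ = (8.99×10⁹ N·m²/C²)(-8.08×10⁻⁶ C)(5.83×10⁻⁶ C)(1/0.619 − 1/0.598) = 0.0240 J.
v = √(2·0.0240/0.0199) = 1.55 m/s.

1.55 m/s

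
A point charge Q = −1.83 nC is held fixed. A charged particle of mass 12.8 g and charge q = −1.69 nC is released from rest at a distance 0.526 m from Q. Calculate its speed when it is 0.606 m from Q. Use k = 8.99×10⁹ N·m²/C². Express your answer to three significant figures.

Only the electrostatic force acts, so mechanical energy is conserved: ½mv² = U₁ − U₂ = kQq(1/r₁ − 1/r₂).
U₁ − U₂ = (8.99×10⁹ N·m²/C²)(-1.83×10⁻⁹ C)(-1.69×10⁻⁹ C)(1/0.526 − 1/0.606) = 6.98×10⁻⁹ J.
v = √(2·6.98×10⁻⁹/0.0128) = 1.04×10⁻³ m/s.

1.04×10⁻³ m/s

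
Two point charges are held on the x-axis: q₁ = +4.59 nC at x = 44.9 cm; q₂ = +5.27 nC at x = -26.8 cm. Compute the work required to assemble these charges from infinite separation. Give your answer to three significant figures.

3.03×10⁻⁷ J

The assembly work is the sum of pairwise potential energies, U = Σ_{i<j} kqᵢqⱼ/rᵢⱼ.
Pair separations: r₁₂ = 0.717 m.
U = (3.03×10⁻⁷) = 3.03×10⁻⁷ J.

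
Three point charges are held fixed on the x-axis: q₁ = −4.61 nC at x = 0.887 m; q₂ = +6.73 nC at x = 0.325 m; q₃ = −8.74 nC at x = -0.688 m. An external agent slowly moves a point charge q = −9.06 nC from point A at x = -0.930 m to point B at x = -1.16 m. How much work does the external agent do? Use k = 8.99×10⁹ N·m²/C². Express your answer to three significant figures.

For quasistatic motion the external work equals the change in potential energy: W_ext = qΔV = q(V_B − V_A).
At A: distances to the source charges are 1.82 m, 1.26 m, 0.242 m; V_A = Σ kqᵢ/rᵢ = -299 V.
At B: distances to the source charges are 2.05 m, 1.48 m, 0.472 m; V_B = Σ kqᵢ/rᵢ = -146 V.
ΔV = V_B − V_A = 153 V.
W_ext = qΔV = (-9.06×10⁻⁹ C)(153 V) = -1.39×10⁻⁶ J.

-1.39×10⁻⁶ J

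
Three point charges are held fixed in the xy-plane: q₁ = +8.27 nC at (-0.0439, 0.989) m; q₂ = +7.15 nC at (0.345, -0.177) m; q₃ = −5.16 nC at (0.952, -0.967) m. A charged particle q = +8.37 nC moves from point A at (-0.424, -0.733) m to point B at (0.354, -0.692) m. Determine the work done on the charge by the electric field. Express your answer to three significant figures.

The work done by the electric force is W_field = −ΔU = −q(V_B − V_A) = q(V_A − V_B).
At A: distances to the source charges are 1.76 m, 0.949 m, 1.40 m; V_A = Σ kqᵢ/rᵢ = 76.7 V.
At B: distances to the source charges are 1.73 m, 0.515 m, 0.658 m; V_B = Σ kqᵢ/rᵢ = 97.4 V.
ΔV = V_B − V_A = 20.7 V.
W_field = −qΔV = −(8.37×10⁻⁹ C)(20.7 V) = -1.73×10⁻⁷ J.

-1.73×10⁻⁷ J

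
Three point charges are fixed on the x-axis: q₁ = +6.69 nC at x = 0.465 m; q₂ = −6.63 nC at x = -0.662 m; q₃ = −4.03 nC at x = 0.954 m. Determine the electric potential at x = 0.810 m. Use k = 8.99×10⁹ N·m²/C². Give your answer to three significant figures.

Electric potential is a scalar, so the contributions from each charge add algebraically: V = Σ kqᵢ/rᵢ.
Distances from the field point to each charge: r₁ = 0.345 m, r₂ = 1.47 m, r₃ = 0.144 m.
V = k[(6.69×10⁻⁹)/(0.345) + (-6.63×10⁻⁹)/(1.47) + (-4.03×10⁻⁹)/(0.144)] = -118 V.

-118 V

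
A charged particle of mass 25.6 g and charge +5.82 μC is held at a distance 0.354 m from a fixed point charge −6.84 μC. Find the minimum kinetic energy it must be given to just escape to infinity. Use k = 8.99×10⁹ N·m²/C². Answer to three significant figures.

1.01 J

To just escape, total mechanical energy must reach zero at infinity: ½mv²_min + U = 0, so ½mv²_min = −U = |kQq|/r.
|U| = |kQq|/r = (8.99×10⁹ N·m²/C²)(6.84×10⁻⁶)(5.82×10⁻⁶)/(0.354) = 1.01 J.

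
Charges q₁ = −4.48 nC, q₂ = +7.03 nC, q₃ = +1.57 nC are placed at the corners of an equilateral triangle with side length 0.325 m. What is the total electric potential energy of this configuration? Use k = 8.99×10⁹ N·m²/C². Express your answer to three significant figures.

The assembly work is the sum of pairwise potential energies, U = Σ_{i<j} kqᵢqⱼ/rᵢⱼ.
All three pair separations equal the side length, 0.325 m.
U = (-8.71×10⁻⁷) + (-1.95×10⁻⁷) + (3.05×10⁻⁷) = -7.60×10⁻⁷ J.

-7.60×10⁻⁷ J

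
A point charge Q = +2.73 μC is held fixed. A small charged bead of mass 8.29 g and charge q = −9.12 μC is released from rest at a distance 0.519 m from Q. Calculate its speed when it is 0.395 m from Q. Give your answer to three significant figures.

Only the electrostatic force acts, so mechanical energy is conserved: ½mv² = U₁ − U₂ = kQq(1/r₁ − 1/r₂).
U₁ − U₂ = (8.99×10⁹ N·m²/C²)(2.73×10⁻⁶ C)(-9.12×10⁻⁶ C)(1/0.519 − 1/0.395) = 0.135 J.
v = √(2·0.135/8.29×10⁻³) = 5.72 m/s.

5.72 m/s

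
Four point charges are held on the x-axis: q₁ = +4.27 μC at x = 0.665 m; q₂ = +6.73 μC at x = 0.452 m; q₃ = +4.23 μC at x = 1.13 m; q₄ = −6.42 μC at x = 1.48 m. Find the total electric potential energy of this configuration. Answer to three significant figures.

The assembly work is the sum of pairwise potential energies, U = Σ_{i<j} kqᵢqⱼ/rᵢⱼ.
Pair separations: r₁₂ = 0.213 m, r₁₃ = 0.465 m, r₁₄ = 0.815 m, r₂₃ = 0.678 m, r₂₄ = 1.03 m, r₃₄ = 0.350 m.
Summing all 6 pair terms gives U = 0.562 J.

0.562 J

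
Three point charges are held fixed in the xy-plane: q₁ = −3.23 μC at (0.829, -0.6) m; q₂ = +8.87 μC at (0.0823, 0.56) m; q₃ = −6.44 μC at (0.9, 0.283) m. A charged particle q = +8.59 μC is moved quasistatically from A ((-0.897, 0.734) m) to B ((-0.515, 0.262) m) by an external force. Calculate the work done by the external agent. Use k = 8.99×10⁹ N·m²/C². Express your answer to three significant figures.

For quasistatic motion the external work equals the change in potential energy: W_ext = qΔV = q(V_B − V_A).
At A: distances to the source charges are 2.18 m, 0.995 m, 1.85 m; V_A = Σ kqᵢ/rᵢ = 3.56×10⁴ V.
At B: distances to the source charges are 1.60 m, 0.668 m, 1.42 m; V_B = Σ kqᵢ/rᵢ = 6.04×10⁴ V.
ΔV = V_B − V_A = 2.48×10⁴ V.
W_ext = qΔV = (8.59×10⁻⁶ C)(2.48×10⁴ V) = 0.213 J.

0.213 J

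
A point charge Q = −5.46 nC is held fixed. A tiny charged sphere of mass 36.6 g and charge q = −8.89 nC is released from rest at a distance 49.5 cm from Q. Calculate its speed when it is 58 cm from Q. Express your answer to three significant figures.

2.66×10⁻³ m/s

Only the electrostatic force acts, so mechanical energy is conserved: ½mv² = U₁ − U₂ = kQq(1/r₁ − 1/r₂).
U₁ − U₂ = (8.99×10⁹ N·m²/C²)(-5.46×10⁻⁹ C)(-8.89×10⁻⁹ C)(1/0.495 − 1/0.580) = 1.29×10⁻⁷ J.
v = √(2·1.29×10⁻⁷/0.0366) = 2.66×10⁻³ m/s.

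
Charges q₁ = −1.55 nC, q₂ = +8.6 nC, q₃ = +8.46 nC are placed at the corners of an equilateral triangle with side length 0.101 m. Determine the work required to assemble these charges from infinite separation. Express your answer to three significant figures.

4.12×10⁻⁶ J

The assembly work is the sum of pairwise potential energies, U = Σ_{i<j} kqᵢqⱼ/rᵢⱼ.
All three pair separations equal the side length, 0.101 m.
U = (-1.19×10⁻⁶) + (-1.17×10⁻⁶) + (6.48×10⁻⁶) = 4.12×10⁻⁶ J.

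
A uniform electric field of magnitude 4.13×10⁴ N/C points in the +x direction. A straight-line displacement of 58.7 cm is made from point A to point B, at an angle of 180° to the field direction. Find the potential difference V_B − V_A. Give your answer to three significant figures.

2.42×10⁴ V

Only the component of displacement along E changes the potential: ΔV = −E·d·cosθ.
ΔV = −(4.13×10⁴ V/m)(0.587 m)cos180° = 2.42×10⁴ V.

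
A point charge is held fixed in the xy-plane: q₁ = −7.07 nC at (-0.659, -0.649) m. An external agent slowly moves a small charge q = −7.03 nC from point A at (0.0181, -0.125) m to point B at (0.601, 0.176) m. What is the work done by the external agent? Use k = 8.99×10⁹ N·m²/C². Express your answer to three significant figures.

For quasistatic motion the external work equals the change in potential energy: W_ext = qΔV = q(V_B − V_A).
At A: distance to the source charge is 0.856 m; V_A = kq₁/r = -74.2 V.
At B: distance to the source charge is 1.51 m; V_B = kq₁/r = -42.2 V.
ΔV = V_B − V_A = 32.0 V.
W_ext = qΔV = (-7.03×10⁻⁹ C)(32.0 V) = -2.25×10⁻⁷ J.

-2.25×10⁻⁷ J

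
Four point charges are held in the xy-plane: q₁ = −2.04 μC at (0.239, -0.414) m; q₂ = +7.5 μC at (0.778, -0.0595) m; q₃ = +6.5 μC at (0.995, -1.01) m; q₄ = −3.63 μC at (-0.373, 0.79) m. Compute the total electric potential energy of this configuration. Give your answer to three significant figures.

The work to assemble the configuration equals its total potential energy, U = Σ kqᵢqⱼ/rᵢⱼ over all pairs.
Pair separations: r₁₂ = 0.645 m, r₁₃ = 0.963 m, r₁₄ = 1.35 m, r₂₃ = 0.975 m, r₂₄ = 1.43 m, r₃₄ = 2.26 m.
Summing all 6 pair terms gives U = -0.103 J.

-0.103 J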